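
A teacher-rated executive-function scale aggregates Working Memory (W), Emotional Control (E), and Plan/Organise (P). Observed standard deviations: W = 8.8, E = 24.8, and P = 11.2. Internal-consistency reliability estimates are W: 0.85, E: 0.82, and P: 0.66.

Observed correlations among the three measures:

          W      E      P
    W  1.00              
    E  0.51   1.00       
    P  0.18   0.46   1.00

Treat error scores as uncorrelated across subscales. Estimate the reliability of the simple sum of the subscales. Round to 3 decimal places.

0.876

Var(W+E+P) = 8.8² + 24.8² + 11.2² + 2·[8.8·24.8·0.51 + 8.8·11.2·0.18 + 24.8·11.2·0.46] = 817.92 + 513.626 = 1331.55.
With uncorrelated errors the cross-covariances are all true-score covariance, so they carry over unchanged; only the diagonal terms shrink to ρᵢσᵢ².
True-score variance = [8.8²·0.85 + 24.8²·0.82 + 11.2²·0.66] + 513.626 = 652.947 + 513.626 = 1166.57.
Reliability = 1166.57 / 1331.55 = 0.876.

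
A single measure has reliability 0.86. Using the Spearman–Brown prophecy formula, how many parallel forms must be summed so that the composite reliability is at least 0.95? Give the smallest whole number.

k ≥ ρ*(1−ρ₁)/(ρ₁(1−ρ*)) = 0.95·0.14 / (0.86·0.05) = 3.093.
Smallest integer k = 4.

4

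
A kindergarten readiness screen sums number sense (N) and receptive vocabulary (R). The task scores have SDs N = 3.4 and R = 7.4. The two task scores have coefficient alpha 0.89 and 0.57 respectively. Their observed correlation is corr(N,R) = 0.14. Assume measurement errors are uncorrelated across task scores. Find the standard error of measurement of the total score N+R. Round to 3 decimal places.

4.982

Var(total) = 66.32 + 7.0448 = 73.3648.
True-score variance = 41.5016 + 7.0448 = 48.5464, so reliability = 0.6617.
Error variance = 73.3648 − 48.5464 = 24.8184; SEM = √24.8184 = 4.982.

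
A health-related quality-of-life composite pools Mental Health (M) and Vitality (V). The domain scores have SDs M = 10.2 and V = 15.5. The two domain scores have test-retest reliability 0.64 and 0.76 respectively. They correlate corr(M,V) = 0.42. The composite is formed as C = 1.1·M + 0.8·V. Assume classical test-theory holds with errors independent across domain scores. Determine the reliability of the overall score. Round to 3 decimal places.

Var(C) = 1.1²·10.2² + 0.8²·15.5² + 2·[0.88·10.2·15.5·0.42] = 279.648 + 116.868 = 396.516.
With uncorrelated errors the cross-covariances are all true-score covariance, so they carry over unchanged; only the diagonal terms shrink to ρᵢσᵢ².
True-score variance = [1.1²·10.2²·0.64 + 0.8²·15.5²·0.76] + 116.868 = 197.426 + 116.868 = 314.294.
Reliability = 314.294 / 396.516 = 0.793.

0.793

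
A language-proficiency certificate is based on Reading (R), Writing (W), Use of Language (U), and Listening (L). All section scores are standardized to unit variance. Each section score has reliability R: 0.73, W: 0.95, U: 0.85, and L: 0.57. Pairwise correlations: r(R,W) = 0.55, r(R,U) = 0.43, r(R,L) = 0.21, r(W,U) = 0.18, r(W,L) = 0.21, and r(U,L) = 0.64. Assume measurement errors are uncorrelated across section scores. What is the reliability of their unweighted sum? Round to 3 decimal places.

0.893

Var(R+W+U+L) = 4 + 2·[0.55 + 0.43 + 0.21 + 0.18 + 0.21 + 0.64] = 4 + 4.44 = 8.44.
With uncorrelated errors the cross-covariances are all true-score covariance, so they carry over unchanged; only the diagonal terms shrink to ρᵢσᵢ².
True-score variance = [0.73 + 0.95 + 0.85 + 0.57] + 4.44 = 3.1 + 4.44 = 7.54.
Reliability = 7.54 / 8.44 = 0.893.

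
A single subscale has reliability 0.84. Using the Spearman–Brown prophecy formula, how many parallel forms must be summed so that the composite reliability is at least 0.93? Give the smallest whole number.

3

k ≥ ρ*(1−ρ₁)/(ρ₁(1−ρ*)) = 0.93·0.16 / (0.84·0.07) = 2.531.
Smallest integer k = 3.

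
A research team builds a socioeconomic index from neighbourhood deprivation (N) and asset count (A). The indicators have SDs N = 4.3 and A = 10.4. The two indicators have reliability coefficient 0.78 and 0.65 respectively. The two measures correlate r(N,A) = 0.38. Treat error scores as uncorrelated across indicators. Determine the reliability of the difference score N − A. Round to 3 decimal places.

Var(N−A) = 4.3² + 10.4² − 2·4.3·10.4·0.38 = 126.65 − 33.9872 = 92.6628.
Because errors are independent across components, Cov(Tᵢ,Tⱼ) = Cov(Xᵢ,Xⱼ); the off-diagonal part of the true-score variance is the same as above.
True-score variance = [4.3²·0.78 + 10.4²·0.65] − 33.9872 = 84.7262 − 33.9872 = 50.739.
Reliability = 50.739 / 92.6628 = 0.548.

0.548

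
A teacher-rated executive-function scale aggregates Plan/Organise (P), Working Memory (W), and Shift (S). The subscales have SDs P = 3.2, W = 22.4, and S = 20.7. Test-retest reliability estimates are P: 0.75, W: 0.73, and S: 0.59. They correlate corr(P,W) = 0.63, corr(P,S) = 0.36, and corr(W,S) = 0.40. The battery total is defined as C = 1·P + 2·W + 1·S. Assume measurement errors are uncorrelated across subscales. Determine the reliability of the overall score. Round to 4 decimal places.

Var(C) = 3.2² + 2²·22.4² + 20.7² + 2·[2·3.2·22.4·0.63 + 3.2·20.7·0.36 + 2·22.4·20.7·0.40] = 2445.77 + 970.214 = 3415.98.
Because errors are independent across components, Cov(Tᵢ,Tⱼ) = Cov(Xᵢ,Xⱼ); the off-diagonal part of the true-score variance is the same as above.
True-score variance = [3.2²·0.75 + 2²·22.4²·0.73 + 20.7²·0.59] + 970.214 = 1725.63 + 970.214 = 2695.84.
Reliability = 2695.84 / 3415.98 = 0.7892.

0.7892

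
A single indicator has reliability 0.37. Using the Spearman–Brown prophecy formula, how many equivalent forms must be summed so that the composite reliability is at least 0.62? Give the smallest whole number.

3

k ≥ ρ*(1−ρ₁)/(ρ₁(1−ρ*)) = 0.62·0.63 / (0.37·0.38) = 2.778.
Smallest integer k = 3.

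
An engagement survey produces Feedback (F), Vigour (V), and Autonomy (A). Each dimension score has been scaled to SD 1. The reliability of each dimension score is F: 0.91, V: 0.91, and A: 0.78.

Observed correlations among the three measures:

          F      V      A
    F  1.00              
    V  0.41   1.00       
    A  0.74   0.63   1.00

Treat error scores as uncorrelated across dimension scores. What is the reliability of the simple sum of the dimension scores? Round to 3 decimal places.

Var(F+V+A) = 3 + 2·[0.41 + 0.74 + 0.63] = 3 + 3.56 = 6.56.
Because errors are independent across components, Cov(Tᵢ,Tⱼ) = Cov(Xᵢ,Xⱼ); the off-diagonal part of the true-score variance is the same as above.
True-score variance = [0.91 + 0.91 + 0.78] + 3.56 = 2.6 + 3.56 = 6.16.
Reliability = 6.16 / 6.56 = 0.939.

0.939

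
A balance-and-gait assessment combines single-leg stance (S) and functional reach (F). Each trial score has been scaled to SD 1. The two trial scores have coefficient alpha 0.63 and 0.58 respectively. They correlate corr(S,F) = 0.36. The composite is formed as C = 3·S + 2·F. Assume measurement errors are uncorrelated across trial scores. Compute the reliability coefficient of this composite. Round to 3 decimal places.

0.711

Var(C) = 3² + 2² + 2·[6·0.36] = 13 + 4.32 = 17.32.
Because errors are independent across components, Cov(Tᵢ,Tⱼ) = Cov(Xᵢ,Xⱼ); the off-diagonal part of the true-score variance is the same as above.
True-score variance = [3²·0.63 + 2²·0.58] + 4.32 = 7.99 + 4.32 = 12.31.
Reliability = 12.31 / 17.32 = 0.711.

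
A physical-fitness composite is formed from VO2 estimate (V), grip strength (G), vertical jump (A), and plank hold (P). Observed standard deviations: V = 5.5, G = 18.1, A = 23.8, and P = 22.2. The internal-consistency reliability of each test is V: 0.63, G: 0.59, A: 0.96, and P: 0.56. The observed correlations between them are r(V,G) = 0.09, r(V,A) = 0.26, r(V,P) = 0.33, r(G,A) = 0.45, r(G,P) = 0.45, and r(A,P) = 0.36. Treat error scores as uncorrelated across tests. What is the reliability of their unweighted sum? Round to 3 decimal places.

0.858

Var(V+G+A+P) = 5.5² + 18.1² + 23.8² + 22.2² + 2·[5.5·18.1·0.09 + 5.5·23.8·0.26 + 5.5·22.2·0.33 + 18.1·23.8·0.45 + 18.1·22.2·0.45 + 23.8·22.2·0.36] = 1417.14 + 1296.33 = 2713.47.
Because errors are independent across components, Cov(Tᵢ,Tⱼ) = Cov(Xᵢ,Xⱼ); the off-diagonal part of the true-score variance is the same as above.
True-score variance = [5.5²·0.63 + 18.1²·0.59 + 23.8²·0.96 + 22.2²·0.56] + 1296.33 = 1032.12 + 1296.33 = 2328.45.
Reliability = 2328.45 / 2713.47 = 0.858.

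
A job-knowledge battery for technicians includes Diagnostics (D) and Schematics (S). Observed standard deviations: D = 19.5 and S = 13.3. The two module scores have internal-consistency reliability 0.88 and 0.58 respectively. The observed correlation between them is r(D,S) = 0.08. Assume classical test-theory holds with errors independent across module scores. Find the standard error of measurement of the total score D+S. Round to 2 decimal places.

10.95

Var(total) = 557.14 + 41.496 = 598.636.
True-score variance = 437.216 + 41.496 = 478.712, so reliability = 0.7997.
Error variance = 598.636 − 478.712 = 119.924; SEM = √119.924 = 10.95.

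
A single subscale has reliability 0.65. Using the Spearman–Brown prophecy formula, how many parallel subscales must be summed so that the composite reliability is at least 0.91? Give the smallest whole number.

k ≥ ρ*(1−ρ₁)/(ρ₁(1−ρ*)) = 0.91·0.35 / (0.65·0.09) = 5.444.
Smallest integer k = 6.

6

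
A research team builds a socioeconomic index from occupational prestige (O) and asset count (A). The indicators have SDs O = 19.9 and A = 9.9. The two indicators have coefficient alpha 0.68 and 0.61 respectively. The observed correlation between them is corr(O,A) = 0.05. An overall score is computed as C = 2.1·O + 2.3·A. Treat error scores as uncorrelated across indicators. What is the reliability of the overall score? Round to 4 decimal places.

Var(C) = 2.1²·19.9² + 2.3²·9.9² + 2·[4.83·19.9·9.9·0.05] = 2264.88 + 95.1558 = 2360.03.
With uncorrelated errors the cross-covariances are all true-score covariance, so they carry over unchanged; only the diagonal terms shrink to ρᵢσᵢ².
True-score variance = [2.1²·19.9²·0.68 + 2.3²·9.9²·0.61] + 95.1558 = 1503.82 + 95.1558 = 1598.98.
Reliability = 1598.98 / 2360.03 = 0.6775.

0.6775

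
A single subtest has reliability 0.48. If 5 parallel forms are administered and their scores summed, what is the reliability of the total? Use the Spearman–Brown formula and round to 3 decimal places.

ρ_k = kρ / (1 + (k−1)ρ) = 5·0.48 / (1 + 4·0.48) = 2.400 / 2.920 = 0.822.

0.822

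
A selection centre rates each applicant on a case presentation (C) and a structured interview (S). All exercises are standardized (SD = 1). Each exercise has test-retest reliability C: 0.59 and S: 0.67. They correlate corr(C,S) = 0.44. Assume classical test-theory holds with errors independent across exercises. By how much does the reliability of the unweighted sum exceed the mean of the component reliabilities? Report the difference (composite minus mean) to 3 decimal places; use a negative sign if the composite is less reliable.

0.113

Var(sum) = 2 + 0.88 = 2.88; true-score variance = 1.26 + 0.88 = 2.14; composite reliability = 0.7431.
Mean component reliability = 0.6300.
Difference = 0.7431 − 0.6300 = 0.113.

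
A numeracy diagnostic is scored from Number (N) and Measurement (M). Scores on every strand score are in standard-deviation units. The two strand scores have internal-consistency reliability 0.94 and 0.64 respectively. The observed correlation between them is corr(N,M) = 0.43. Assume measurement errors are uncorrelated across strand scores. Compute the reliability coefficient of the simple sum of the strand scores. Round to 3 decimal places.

0.853

Var(N+M) = 2 + 2·[0.43] = 2 + 0.86 = 2.86.
Under uncorrelated errors the observed covariances equal the true-score covariances, so only the own-variance terms attenuate.
True-score variance = [0.94 + 0.64] + 0.86 = 1.58 + 0.86 = 2.44.
Reliability = 2.44 / 2.86 = 0.853.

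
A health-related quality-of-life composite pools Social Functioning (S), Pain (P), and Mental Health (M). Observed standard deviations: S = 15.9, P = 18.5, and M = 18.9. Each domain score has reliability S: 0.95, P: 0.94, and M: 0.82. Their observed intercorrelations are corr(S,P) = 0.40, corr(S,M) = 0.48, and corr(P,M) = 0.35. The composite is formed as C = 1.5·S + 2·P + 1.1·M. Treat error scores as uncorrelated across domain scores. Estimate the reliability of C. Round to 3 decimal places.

Var(C) = 1.5²·15.9² + 2²·18.5² + 1.1²·18.9² + 2·[3·15.9·18.5·0.40 + 1.65·15.9·18.9·0.48 + 2.2·18.5·18.9·0.35] = 2370.05 + 1720.43 = 4090.48.
Because errors are independent across components, Cov(Tᵢ,Tⱼ) = Cov(Xᵢ,Xⱼ); the off-diagonal part of the true-score variance is the same as above.
True-score variance = [1.5²·15.9²·0.95 + 2²·18.5²·0.94 + 1.1²·18.9²·0.82] + 1720.43 = 2181.67 + 1720.43 = 3902.09.
Reliability = 3902.09 / 4090.48 = 0.954.

0.954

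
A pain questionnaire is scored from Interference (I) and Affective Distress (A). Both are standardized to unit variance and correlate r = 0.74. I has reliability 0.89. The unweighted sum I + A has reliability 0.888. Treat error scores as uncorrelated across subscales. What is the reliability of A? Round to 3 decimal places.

Var(I+A) = 2 + 2·0.74 = 3.480.
True-score variance = ρ_I + ρ_A + 2·0.74, so 0.888 = (0.89 + ρ_A + 1.48) / 3.480.
ρ_A = 0.888·3.480 − 0.89 − 1.48 = 0.720.

0.720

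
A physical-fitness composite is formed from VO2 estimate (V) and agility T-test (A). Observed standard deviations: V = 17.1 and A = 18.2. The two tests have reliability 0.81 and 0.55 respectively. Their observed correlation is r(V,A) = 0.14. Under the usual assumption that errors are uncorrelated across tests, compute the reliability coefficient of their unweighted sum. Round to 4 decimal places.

0.7121

Var(V+A) = 17.1² + 18.2² + 2·[17.1·18.2·0.14] = 623.65 + 87.1416 = 710.792.
Under uncorrelated errors the observed covariances equal the true-score covariances, so only the own-variance terms attenuate.
True-score variance = [17.1²·0.81 + 18.2²·0.55] + 87.1416 = 419.034 + 87.1416 = 506.176.
Reliability = 506.176 / 710.792 = 0.7121.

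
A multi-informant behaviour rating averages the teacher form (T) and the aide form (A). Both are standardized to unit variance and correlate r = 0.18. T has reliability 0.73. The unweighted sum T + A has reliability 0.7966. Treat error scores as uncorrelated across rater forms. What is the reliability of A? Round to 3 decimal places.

0.790

Var(T+A) = 2 + 2·0.18 = 2.360.
True-score variance = ρ_T + ρ_A + 2·0.18, so 0.7966 = (0.73 + ρ_A + 0.36) / 2.360.
ρ_A = 0.7966·2.360 − 0.73 − 0.36 = 0.790.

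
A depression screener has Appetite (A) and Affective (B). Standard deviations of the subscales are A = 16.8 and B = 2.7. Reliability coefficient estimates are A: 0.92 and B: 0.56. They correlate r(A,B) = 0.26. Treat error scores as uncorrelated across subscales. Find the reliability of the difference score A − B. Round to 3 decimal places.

0.903

Var(A−B) = 16.8² + 2.7² − 2·16.8·2.7·0.26 = 289.53 − 23.5872 = 265.943.
With uncorrelated errors the cross-covariances are all true-score covariance, so they carry over unchanged; only the diagonal terms shrink to ρᵢσᵢ².
True-score variance = [16.8²·0.92 + 2.7²·0.56] − 23.5872 = 263.743 − 23.5872 = 240.156.
Reliability = 240.156 / 265.943 = 0.903.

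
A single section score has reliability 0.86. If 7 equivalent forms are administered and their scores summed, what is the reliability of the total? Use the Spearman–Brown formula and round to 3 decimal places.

0.977

ρ_k = kρ / (1 + (k−1)ρ) = 7·0.86 / (1 + 6·0.86) = 6.020 / 6.160 = 0.977.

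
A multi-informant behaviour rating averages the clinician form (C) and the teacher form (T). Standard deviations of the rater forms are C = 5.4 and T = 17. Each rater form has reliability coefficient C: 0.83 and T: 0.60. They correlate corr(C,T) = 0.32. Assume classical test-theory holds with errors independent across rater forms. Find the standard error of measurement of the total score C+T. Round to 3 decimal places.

Var(total) = 318.16 + 58.752 = 376.912.
True-score variance = 197.603 + 58.752 = 256.355, so reliability = 0.6801.
Error variance = 376.912 − 256.355 = 120.557; SEM = √120.557 = 10.980.

10.980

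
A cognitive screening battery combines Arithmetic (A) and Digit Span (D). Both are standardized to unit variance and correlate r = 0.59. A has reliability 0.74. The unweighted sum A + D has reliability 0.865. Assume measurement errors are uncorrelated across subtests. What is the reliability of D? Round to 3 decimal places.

0.831

Var(A+D) = 2 + 2·0.59 = 3.180.
True-score variance = ρ_A + ρ_D + 2·0.59, so 0.865 = (0.74 + ρ_D + 1.18) / 3.180.
ρ_D = 0.865·3.180 − 0.74 − 1.18 = 0.831.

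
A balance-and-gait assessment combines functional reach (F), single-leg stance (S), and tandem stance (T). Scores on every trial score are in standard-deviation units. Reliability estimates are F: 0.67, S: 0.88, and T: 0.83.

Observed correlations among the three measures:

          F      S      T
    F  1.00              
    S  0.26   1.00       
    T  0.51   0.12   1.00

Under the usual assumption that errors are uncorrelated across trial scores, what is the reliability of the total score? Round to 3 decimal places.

0.870

Var(F+S+T) = 3 + 2·[0.26 + 0.51 + 0.12] = 3 + 1.78 = 4.78.
With uncorrelated errors the cross-covariances are all true-score covariance, so they carry over unchanged; only the diagonal terms shrink to ρᵢσᵢ².
True-score variance = [0.67 + 0.88 + 0.83] + 1.78 = 2.38 + 1.78 = 4.16.
Reliability = 4.16 / 4.78 = 0.870.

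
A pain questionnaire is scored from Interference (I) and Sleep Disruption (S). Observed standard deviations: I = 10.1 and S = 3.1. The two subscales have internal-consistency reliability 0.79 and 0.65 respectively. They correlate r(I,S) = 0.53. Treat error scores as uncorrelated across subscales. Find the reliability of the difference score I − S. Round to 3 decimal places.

Var(I−S) = 10.1² + 3.1² − 2·10.1·3.1·0.53 = 111.62 − 33.1886 = 78.4314.
With uncorrelated errors the cross-covariances are all true-score covariance, so they carry over unchanged; only the diagonal terms shrink to ρᵢσᵢ².
True-score variance = [10.1²·0.79 + 3.1²·0.65] − 33.1886 = 86.8344 − 33.1886 = 53.6458.
Reliability = 53.6458 / 78.4314 = 0.684.

0.684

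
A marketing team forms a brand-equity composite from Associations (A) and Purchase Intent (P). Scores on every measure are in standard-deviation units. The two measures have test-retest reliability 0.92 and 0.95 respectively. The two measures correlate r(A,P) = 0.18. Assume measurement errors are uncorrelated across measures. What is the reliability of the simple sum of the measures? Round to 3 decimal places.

Var(A+P) = 2 + 2·[0.18] = 2 + 0.36 = 2.36.
Under uncorrelated errors the observed covariances equal the true-score covariances, so only the own-variance terms attenuate.
True-score variance = [0.92 + 0.95] + 0.36 = 1.87 + 0.36 = 2.23.
Reliability = 2.23 / 2.36 = 0.945.

0.945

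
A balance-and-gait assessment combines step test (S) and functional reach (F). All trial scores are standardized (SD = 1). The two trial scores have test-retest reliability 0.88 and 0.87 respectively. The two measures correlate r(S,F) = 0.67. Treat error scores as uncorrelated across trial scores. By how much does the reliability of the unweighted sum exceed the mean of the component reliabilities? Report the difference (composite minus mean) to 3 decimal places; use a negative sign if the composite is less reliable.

0.050

Var(sum) = 2 + 1.34 = 3.34; true-score variance = 1.75 + 1.34 = 3.09; composite reliability = 0.9251.
Mean component reliability = 0.8750.
Difference = 0.9251 − 0.8750 = 0.050.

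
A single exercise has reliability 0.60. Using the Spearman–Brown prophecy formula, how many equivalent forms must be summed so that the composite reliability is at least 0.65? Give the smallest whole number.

k ≥ ρ*(1−ρ₁)/(ρ₁(1−ρ*)) = 0.65·0.40 / (0.60·0.35) = 1.238.
Smallest integer k = 2.

2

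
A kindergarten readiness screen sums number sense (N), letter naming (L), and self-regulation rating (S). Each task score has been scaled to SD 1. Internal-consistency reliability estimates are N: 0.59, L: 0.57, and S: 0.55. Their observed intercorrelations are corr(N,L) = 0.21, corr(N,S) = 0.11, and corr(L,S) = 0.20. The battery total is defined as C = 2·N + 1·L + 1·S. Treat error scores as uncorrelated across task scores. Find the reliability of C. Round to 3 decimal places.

Var(C) = 2² + 1 + 1 + 2·[2·0.21 + 2·0.11 + 0.20] = 6 + 1.68 = 7.68.
Under uncorrelated errors the observed covariances equal the true-score covariances, so only the own-variance terms attenuate.
True-score variance = [2²·0.59 + 0.57 + 0.55] + 1.68 = 3.48 + 1.68 = 5.16.
Reliability = 5.16 / 7.68 = 0.672.

0.672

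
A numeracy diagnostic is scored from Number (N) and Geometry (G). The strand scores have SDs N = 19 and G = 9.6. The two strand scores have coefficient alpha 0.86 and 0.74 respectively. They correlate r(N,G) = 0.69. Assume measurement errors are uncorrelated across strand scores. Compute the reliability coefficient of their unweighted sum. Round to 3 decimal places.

0.894

Var(N+G) = 19² + 9.6² + 2·[19·9.6·0.69] = 453.16 + 251.712 = 704.872.
With uncorrelated errors the cross-covariances are all true-score covariance, so they carry over unchanged; only the diagonal terms shrink to ρᵢσᵢ².
True-score variance = [19²·0.86 + 9.6²·0.74] + 251.712 = 378.658 + 251.712 = 630.37.
Reliability = 630.37 / 704.872 = 0.894.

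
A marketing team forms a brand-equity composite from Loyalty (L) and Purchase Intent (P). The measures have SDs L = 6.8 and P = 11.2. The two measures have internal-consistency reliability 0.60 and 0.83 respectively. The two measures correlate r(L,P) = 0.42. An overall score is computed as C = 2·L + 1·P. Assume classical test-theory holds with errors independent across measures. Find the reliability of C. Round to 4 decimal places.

Var(C) = 2²·6.8² + 11.2² + 2·[2·6.8·11.2·0.42] = 310.4 + 127.949 = 438.349.
With uncorrelated errors the cross-covariances are all true-score covariance, so they carry over unchanged; only the diagonal terms shrink to ρᵢσᵢ².
True-score variance = [2²·6.8²·0.60 + 11.2²·0.83] + 127.949 = 215.091 + 127.949 = 343.04.
Reliability = 343.04 / 438.349 = 0.7826.

0.7826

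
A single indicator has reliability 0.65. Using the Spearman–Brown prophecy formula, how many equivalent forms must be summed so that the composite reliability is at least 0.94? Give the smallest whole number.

9

k ≥ ρ*(1−ρ₁)/(ρ₁(1−ρ*)) = 0.94·0.35 / (0.65·0.06) = 8.436.
Smallest integer k = 9.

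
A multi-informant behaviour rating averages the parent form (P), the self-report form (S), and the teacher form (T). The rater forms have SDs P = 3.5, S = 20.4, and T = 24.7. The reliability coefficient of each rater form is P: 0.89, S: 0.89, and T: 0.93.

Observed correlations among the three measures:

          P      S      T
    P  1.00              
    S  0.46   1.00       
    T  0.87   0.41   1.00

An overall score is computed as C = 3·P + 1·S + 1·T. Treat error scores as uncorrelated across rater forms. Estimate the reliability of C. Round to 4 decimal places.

Var(C) = 3²·3.5² + 20.4² + 24.7² + 2·[3·3.5·20.4·0.46 + 3·3.5·24.7·0.87 + 20.4·24.7·0.41] = 1136.5 + 1061.51 = 2198.01.
Because errors are independent across components, Cov(Tᵢ,Tⱼ) = Cov(Xᵢ,Xⱼ); the off-diagonal part of the true-score variance is the same as above.
True-score variance = [3²·3.5²·0.89 + 20.4²·0.89 + 24.7²·0.93] + 1061.51 = 1035.89 + 1061.51 = 2097.4.
Reliability = 2097.4 / 2198.01 = 0.9542.

0.9542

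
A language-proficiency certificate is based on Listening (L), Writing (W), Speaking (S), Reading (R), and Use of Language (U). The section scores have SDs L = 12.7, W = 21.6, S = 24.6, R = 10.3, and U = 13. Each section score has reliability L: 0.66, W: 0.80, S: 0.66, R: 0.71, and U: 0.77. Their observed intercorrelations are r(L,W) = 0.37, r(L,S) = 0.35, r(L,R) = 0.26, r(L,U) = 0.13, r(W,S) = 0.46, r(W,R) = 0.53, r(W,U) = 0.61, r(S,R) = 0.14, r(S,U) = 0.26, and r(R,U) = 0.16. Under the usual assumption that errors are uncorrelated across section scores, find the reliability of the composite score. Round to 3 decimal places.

0.875

Var(L+W+S+R+U) = 12.7² + 21.6² + 24.6² + 10.3² + 13² + 2·[12.7·21.6·0.37 + 12.7·24.6·0.35 + 12.7·10.3·0.26 + 12.7·13·0.13 + 21.6·24.6·0.46 + 21.6·10.3·0.53 + 21.6·13·0.61 + 24.6·10.3·0.14 + 24.6·13·0.26 + 10.3·13·0.16] = 1508.1 + 1879.98 = 3388.08.
Because errors are independent across components, Cov(Tᵢ,Tⱼ) = Cov(Xᵢ,Xⱼ); the off-diagonal part of the true-score variance is the same as above.
True-score variance = [12.7²·0.66 + 21.6²·0.80 + 24.6²·0.66 + 10.3²·0.71 + 13²·0.77] + 1879.98 = 1084.56 + 1879.98 = 2964.54.
Reliability = 2964.54 / 3388.08 = 0.875.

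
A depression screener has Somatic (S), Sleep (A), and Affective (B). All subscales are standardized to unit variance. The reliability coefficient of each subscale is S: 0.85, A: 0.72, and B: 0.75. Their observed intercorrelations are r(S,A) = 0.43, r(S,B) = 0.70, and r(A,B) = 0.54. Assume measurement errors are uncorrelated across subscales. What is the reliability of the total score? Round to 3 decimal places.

0.893

Var(S+A+B) = 3 + 2·[0.43 + 0.70 + 0.54] = 3 + 3.34 = 6.34.
With uncorrelated errors the cross-covariances are all true-score covariance, so they carry over unchanged; only the diagonal terms shrink to ρᵢσᵢ².
True-score variance = [0.85 + 0.72 + 0.75] + 3.34 = 2.32 + 3.34 = 5.66.
Reliability = 5.66 / 6.34 = 0.893.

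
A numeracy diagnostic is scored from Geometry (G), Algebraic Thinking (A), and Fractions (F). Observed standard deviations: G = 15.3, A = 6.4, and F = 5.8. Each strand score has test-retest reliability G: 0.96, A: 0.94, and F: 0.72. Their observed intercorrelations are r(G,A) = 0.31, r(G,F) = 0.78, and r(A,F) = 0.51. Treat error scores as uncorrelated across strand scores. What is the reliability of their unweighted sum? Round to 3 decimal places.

Var(G+A+F) = 15.3² + 6.4² + 5.8² + 2·[15.3·6.4·0.31 + 15.3·5.8·0.78 + 6.4·5.8·0.51] = 308.69 + 237.007 = 545.697.
Under uncorrelated errors the observed covariances equal the true-score covariances, so only the own-variance terms attenuate.
True-score variance = [15.3²·0.96 + 6.4²·0.94 + 5.8²·0.72] + 237.007 = 287.45 + 237.007 = 524.457.
Reliability = 524.457 / 545.697 = 0.961.

0.961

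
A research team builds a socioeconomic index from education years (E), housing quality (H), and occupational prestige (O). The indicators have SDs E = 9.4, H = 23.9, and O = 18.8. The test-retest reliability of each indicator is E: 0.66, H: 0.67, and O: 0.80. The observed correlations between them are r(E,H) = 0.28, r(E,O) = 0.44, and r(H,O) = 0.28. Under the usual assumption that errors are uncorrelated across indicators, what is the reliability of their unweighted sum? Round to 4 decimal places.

Var(E+H+O) = 9.4² + 23.9² + 18.8² + 2·[9.4·23.9·0.28 + 9.4·18.8·0.44 + 23.9·18.8·0.28] = 1013.01 + 532.942 = 1545.95.
Because errors are independent across components, Cov(Tᵢ,Tⱼ) = Cov(Xᵢ,Xⱼ); the off-diagonal part of the true-score variance is the same as above.
True-score variance = [9.4²·0.66 + 23.9²·0.67 + 18.8²·0.80] + 532.942 = 723.78 + 532.942 = 1256.72.
Reliability = 1256.72 / 1545.95 = 0.8129.

0.8129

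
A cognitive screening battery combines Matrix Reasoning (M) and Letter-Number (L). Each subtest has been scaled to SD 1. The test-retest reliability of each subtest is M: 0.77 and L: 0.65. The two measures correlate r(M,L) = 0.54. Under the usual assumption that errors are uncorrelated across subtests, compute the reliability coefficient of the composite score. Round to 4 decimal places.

0.8117

Var(M+L) = 2 + 2·[0.54] = 2 + 1.08 = 3.08.
With uncorrelated errors the cross-covariances are all true-score covariance, so they carry over unchanged; only the diagonal terms shrink to ρᵢσᵢ².
True-score variance = [0.77 + 0.65] + 1.08 = 1.42 + 1.08 = 2.5.
Reliability = 2.5 / 3.08 = 0.8117.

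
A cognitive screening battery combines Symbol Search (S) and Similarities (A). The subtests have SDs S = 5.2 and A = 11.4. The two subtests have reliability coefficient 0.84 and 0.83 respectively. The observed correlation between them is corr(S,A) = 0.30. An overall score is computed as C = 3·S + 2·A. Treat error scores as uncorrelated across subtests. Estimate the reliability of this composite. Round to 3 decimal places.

Var(C) = 3²·5.2² + 2²·11.4² + 2·[6·5.2·11.4·0.30] = 763.2 + 213.408 = 976.608.
With uncorrelated errors the cross-covariances are all true-score covariance, so they carry over unchanged; only the diagonal terms shrink to ρᵢσᵢ².
True-score variance = [3²·5.2²·0.84 + 2²·11.4²·0.83] + 213.408 = 635.89 + 213.408 = 849.298.
Reliability = 849.298 / 976.608 = 0.870.

0.870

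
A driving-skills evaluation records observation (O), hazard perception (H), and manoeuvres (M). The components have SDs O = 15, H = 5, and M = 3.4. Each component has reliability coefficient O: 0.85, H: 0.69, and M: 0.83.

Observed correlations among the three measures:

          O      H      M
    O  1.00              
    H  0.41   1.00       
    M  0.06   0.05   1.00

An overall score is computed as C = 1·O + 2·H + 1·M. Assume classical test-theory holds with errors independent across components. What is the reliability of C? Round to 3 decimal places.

0.858

Var(C) = 15² + 2²·5² + 3.4² + 2·[2·15·5·0.41 + 15·3.4·0.06 + 2·5·3.4·0.05] = 336.56 + 132.52 = 469.08.
With uncorrelated errors the cross-covariances are all true-score covariance, so they carry over unchanged; only the diagonal terms shrink to ρᵢσᵢ².
True-score variance = [15²·0.85 + 2²·5²·0.69 + 3.4²·0.83] + 132.52 = 269.845 + 132.52 = 402.365.
Reliability = 402.365 / 469.08 = 0.858.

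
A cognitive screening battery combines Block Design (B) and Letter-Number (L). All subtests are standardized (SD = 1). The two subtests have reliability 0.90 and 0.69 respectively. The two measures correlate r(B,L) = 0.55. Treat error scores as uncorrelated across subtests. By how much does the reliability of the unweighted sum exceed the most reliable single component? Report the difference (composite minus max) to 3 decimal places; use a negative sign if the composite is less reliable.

-0.032

Var(sum) = 2 + 1.1 = 3.1; true-score variance = 1.59 + 1.1 = 2.69; composite reliability = 0.8677.
Max component reliability = 0.9000.
Difference = 0.8677 − 0.9000 = -0.032.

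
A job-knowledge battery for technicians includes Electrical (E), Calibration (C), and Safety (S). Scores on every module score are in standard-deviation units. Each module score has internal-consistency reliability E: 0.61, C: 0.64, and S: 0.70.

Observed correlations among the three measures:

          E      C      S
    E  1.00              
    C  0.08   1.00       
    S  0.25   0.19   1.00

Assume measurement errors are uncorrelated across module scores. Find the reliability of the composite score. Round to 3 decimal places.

Var(E+C+S) = 3 + 2·[0.08 + 0.25 + 0.19] = 3 + 1.04 = 4.04.
Under uncorrelated errors the observed covariances equal the true-score covariances, so only the own-variance terms attenuate.
True-score variance = [0.61 + 0.64 + 0.70] + 1.04 = 1.95 + 1.04 = 2.99.
Reliability = 2.99 / 4.04 = 0.740.

0.740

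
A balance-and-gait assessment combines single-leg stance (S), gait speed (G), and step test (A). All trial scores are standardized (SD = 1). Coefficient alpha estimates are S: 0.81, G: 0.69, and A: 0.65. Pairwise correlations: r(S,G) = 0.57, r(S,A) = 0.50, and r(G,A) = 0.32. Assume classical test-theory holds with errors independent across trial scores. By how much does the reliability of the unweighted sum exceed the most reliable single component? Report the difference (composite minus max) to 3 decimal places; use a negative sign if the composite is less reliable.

Var(sum) = 3 + 2.78 = 5.78; true-score variance = 2.15 + 2.78 = 4.93; composite reliability = 0.8529.
Max component reliability = 0.8100.
Difference = 0.8529 − 0.8100 = 0.043.

0.043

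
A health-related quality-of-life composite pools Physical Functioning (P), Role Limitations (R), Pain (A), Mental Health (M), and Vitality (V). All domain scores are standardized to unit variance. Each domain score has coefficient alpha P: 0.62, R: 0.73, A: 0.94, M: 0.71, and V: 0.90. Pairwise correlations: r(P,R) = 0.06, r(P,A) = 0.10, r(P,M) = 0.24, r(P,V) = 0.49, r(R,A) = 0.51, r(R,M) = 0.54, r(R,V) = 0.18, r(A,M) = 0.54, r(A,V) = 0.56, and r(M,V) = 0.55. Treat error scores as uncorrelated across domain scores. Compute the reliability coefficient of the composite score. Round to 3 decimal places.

Var(P+R+A+M+V) = 5 + 2·[0.06 + 0.10 + 0.24 + 0.49 + 0.51 + 0.54 + 0.18 + 0.54 + 0.56 + 0.55] = 5 + 7.54 = 12.54.
Under uncorrelated errors the observed covariances equal the true-score covariances, so only the own-variance terms attenuate.
True-score variance = [0.62 + 0.73 + 0.94 + 0.71 + 0.90] + 7.54 = 3.9 + 7.54 = 11.44.
Reliability = 11.44 / 12.54 = 0.912.

0.912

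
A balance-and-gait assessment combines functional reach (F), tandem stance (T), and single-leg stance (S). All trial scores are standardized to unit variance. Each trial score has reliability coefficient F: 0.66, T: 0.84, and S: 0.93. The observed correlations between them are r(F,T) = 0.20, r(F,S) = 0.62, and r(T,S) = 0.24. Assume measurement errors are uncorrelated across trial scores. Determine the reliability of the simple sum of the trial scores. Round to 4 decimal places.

Var(F+T+S) = 3 + 2·[0.20 + 0.62 + 0.24] = 3 + 2.12 = 5.12.
Under uncorrelated errors the observed covariances equal the true-score covariances, so only the own-variance terms attenuate.
True-score variance = [0.66 + 0.84 + 0.93] + 2.12 = 2.43 + 2.12 = 4.55.
Reliability = 4.55 / 5.12 = 0.8887.

0.8887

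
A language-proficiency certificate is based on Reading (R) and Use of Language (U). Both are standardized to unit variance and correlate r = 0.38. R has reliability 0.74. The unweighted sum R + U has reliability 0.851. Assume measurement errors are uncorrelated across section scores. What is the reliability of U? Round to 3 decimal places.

0.849

Var(R+U) = 2 + 2·0.38 = 2.760.
True-score variance = ρ_R + ρ_U + 2·0.38, so 0.851 = (0.74 + ρ_U + 0.76) / 2.760.
ρ_U = 0.851·2.760 − 0.74 − 0.76 = 0.849.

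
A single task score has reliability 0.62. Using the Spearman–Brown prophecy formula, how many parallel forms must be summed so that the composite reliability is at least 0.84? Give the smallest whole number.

4

k ≥ ρ*(1−ρ₁)/(ρ₁(1−ρ*)) = 0.84·0.38 / (0.62·0.16) = 3.218.
Smallest integer k = 4.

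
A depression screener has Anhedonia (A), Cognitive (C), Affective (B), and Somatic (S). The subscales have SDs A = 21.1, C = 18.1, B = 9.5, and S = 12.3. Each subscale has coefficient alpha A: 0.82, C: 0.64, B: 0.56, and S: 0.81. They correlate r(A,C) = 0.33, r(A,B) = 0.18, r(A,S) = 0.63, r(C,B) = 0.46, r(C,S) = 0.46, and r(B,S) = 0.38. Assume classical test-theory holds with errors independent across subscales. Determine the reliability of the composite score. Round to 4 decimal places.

Var(A+C+B+S) = 21.1² + 18.1² + 9.5² + 12.3² + 2·[21.1·18.1·0.33 + 21.1·9.5·0.18 + 21.1·12.3·0.63 + 18.1·9.5·0.46 + 18.1·12.3·0.46 + 9.5·12.3·0.38] = 1014.36 + 1103.05 = 2117.41.
Under uncorrelated errors the observed covariances equal the true-score covariances, so only the own-variance terms attenuate.
True-score variance = [21.1²·0.82 + 18.1²·0.64 + 9.5²·0.56 + 12.3²·0.81] + 1103.05 = 747.828 + 1103.05 = 1850.88.
Reliability = 1850.88 / 2117.41 = 0.8741.

0.8741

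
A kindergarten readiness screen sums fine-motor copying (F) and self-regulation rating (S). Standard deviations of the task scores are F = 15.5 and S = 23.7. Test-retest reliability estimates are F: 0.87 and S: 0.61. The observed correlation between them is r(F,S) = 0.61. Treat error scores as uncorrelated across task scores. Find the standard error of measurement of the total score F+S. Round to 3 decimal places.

15.821

Var(total) = 801.94 + 448.167 = 1250.11.
True-score variance = 551.648 + 448.167 = 999.815, so reliability = 0.7998.
Error variance = 1250.11 − 999.815 = 250.292; SEM = √250.292 = 15.821.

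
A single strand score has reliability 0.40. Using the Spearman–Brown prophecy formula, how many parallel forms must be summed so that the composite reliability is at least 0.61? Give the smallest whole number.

3

k ≥ ρ*(1−ρ₁)/(ρ₁(1−ρ*)) = 0.61·0.60 / (0.40·0.39) = 2.346.
Smallest integer k = 3.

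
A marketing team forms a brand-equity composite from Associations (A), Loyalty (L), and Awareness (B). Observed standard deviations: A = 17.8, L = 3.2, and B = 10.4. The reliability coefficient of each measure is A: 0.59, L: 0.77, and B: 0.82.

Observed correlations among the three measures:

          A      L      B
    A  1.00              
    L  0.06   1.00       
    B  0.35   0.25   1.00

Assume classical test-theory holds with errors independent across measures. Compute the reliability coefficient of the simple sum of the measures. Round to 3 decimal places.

Var(A+L+B) = 17.8² + 3.2² + 10.4² + 2·[17.8·3.2·0.06 + 17.8·10.4·0.35 + 3.2·10.4·0.25] = 435.24 + 153.059 = 588.299.
Under uncorrelated errors the observed covariances equal the true-score covariances, so only the own-variance terms attenuate.
True-score variance = [17.8²·0.59 + 3.2²·0.77 + 10.4²·0.82] + 153.059 = 283.512 + 153.059 = 436.571.
Reliability = 436.571 / 588.299 = 0.742.

0.742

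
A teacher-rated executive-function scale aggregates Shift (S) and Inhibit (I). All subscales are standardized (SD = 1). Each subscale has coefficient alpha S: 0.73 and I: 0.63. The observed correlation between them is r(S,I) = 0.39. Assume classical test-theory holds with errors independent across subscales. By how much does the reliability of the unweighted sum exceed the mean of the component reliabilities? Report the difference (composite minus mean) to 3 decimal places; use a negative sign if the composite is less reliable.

Var(sum) = 2 + 0.78 = 2.78; true-score variance = 1.36 + 0.78 = 2.14; composite reliability = 0.7698.
Mean component reliability = 0.6800.
Difference = 0.7698 − 0.6800 = 0.090.

0.090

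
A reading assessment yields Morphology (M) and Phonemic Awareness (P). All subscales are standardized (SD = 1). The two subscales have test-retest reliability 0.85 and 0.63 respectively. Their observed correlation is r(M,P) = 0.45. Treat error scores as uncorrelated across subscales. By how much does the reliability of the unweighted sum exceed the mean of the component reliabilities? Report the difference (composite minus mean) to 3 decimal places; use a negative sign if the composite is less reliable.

Var(sum) = 2 + 0.9 = 2.9; true-score variance = 1.48 + 0.9 = 2.38; composite reliability = 0.8207.
Mean component reliability = 0.7400.
Difference = 0.8207 − 0.7400 = 0.081.

0.081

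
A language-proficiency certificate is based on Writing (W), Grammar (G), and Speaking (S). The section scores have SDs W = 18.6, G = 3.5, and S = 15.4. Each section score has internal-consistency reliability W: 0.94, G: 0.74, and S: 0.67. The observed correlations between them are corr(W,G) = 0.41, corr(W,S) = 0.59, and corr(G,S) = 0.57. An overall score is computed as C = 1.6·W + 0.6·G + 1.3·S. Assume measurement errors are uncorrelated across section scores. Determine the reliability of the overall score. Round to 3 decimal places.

Var(C) = 1.6²·18.6² + 0.6²·3.5² + 1.3²·15.4² + 2·[0.96·18.6·3.5·0.41 + 2.08·18.6·15.4·0.59 + 0.78·3.5·15.4·0.57] = 1290.87 + 802.213 = 2093.08.
Because errors are independent across components, Cov(Tᵢ,Tⱼ) = Cov(Xᵢ,Xⱼ); the off-diagonal part of the true-score variance is the same as above.
True-score variance = [1.6²·18.6²·0.94 + 0.6²·3.5²·0.74 + 1.3²·15.4²·0.67] + 802.213 = 1104.32 + 802.213 = 1906.53.
Reliability = 1906.53 / 2093.08 = 0.911.

0.911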